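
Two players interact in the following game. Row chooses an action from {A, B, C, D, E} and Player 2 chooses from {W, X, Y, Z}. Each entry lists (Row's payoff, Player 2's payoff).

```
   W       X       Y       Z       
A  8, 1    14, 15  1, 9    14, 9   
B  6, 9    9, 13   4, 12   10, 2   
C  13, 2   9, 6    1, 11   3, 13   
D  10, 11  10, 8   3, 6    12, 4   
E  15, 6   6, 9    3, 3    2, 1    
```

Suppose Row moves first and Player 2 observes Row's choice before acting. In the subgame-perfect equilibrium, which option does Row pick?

Backward induction with Row moving first.
- A: Player 2 compares 1, 15, 9, 9 and picks X; Row would get 14.
- B: Player 2 compares 9, 13, 12, 2 and picks X; Row would get 9.
- C: Player 2 compares 2, 6, 11, 13 and picks Z; Row would get 3.
- D: Player 2 compares 11, 8, 6, 4 and picks W; Row would get 10.
- E: Player 2 compares 6, 9, 3, 1 and picks X; Row would get 6.
Among 14, 9, 3, 10, 6, the best is 14 at A. Subgame-perfect outcome: (A, X) with payoffs (14, 15).

A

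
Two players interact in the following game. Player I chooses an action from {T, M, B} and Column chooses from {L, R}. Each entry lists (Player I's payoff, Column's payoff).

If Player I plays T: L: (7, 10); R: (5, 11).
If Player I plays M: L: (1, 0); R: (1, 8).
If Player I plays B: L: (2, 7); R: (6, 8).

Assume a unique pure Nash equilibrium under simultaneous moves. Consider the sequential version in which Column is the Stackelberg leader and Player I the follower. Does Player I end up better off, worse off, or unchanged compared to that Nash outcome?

Work backward from Player I's decision.
- L: Player I compares 7, 1, 2 and picks T; Column would get 10.
- R: Player I compares 5, 1, 6 and picks B; Column would get 8.
Maximizing over 10, 8, Column chooses L. Subgame-perfect outcome: (T, L) with payoffs (7, 10).
Now find the simultaneous Nash equilibrium.
Player I's best replies: L→T; R→B.
Column's best replies: T→R; M→R; B→R.
Only (B, R) has each player best-responding; Nash payoffs (6, 8).
Player I earns 7 sequentially versus 6 at the Nash outcome: better off.

better off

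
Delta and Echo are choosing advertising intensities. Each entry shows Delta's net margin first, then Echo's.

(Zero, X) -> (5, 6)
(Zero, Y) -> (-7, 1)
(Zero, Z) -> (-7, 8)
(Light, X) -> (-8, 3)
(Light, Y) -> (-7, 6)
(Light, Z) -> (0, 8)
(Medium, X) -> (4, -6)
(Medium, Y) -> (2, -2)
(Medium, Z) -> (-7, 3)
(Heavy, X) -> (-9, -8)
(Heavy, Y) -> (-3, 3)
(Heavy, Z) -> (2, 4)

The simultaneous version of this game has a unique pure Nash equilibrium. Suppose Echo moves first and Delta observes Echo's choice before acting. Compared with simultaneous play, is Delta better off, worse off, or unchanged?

Backward induction with Echo moving first.
- X → Delta plays Zero (best of 5, -8, 4, -9); Echo gets 6.
- Y → Delta plays Medium (best of -7, -7, 2, -3); Echo gets -2.
- Z → Delta plays Heavy (best of -7, 0, -7, 2); Echo gets 4.
Among 6, -2, 4, the best is 6 at X. Subgame-perfect outcome: (Zero, X) with payoffs (5, 6).
For the simultaneous game, intersect best replies.
Delta's best replies: X→Zero; Y→Medium; Z→Heavy.
Echo's best replies: Zero→Z; Light→Z; Medium→Z; Heavy→Z.
The unique mutual best reply is (Heavy, Z), giving (2, 4).
Delta earns 5 sequentially versus 2 at the Nash outcome: better off.

better off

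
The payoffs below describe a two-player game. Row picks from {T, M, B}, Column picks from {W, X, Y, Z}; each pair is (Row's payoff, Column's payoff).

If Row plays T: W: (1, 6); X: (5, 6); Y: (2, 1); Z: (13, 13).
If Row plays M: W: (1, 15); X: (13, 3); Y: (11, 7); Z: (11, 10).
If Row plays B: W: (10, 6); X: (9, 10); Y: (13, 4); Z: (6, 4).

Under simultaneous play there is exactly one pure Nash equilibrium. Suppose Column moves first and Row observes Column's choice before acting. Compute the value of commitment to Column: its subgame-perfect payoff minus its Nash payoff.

Row best-responds to each possible Column move:
- W: Row compares 1, 1, 10 and picks B; Column would get 6.
- X: Row compares 5, 13, 9 and picks M; Column would get 3.
- Y: Row compares 2, 11, 13 and picks B; Column would get 4.
- Z: Row compares 13, 11, 6 and picks T; Column would get 13.
Among 6, 3, 4, 13, the best is 13 at Z. Subgame-perfect outcome: (T, Z) with payoffs (13, 13).
Now find the simultaneous Nash equilibrium.
Row's best replies: W→B; X→M; Y→B; Z→T.
Column's best replies: T→Z; M→W; B→X.
Only (T, Z) has each player best-responding; Nash payoffs (13, 13).
Column's commitment gain: 13 − 13 = 0.

0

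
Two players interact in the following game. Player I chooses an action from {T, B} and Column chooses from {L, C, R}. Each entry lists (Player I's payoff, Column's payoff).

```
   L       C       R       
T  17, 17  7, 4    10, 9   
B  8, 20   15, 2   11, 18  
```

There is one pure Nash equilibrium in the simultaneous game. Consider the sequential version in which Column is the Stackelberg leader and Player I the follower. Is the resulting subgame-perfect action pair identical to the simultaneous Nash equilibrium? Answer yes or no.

no

Backward induction with Column moving first.
- L: Player I compares 17, 8 and picks T; Column would get 17.
- C: Player I compares 7, 15 and picks B; Column would get 2.
- R: Player I compares 10, 11 and picks B; Column would get 18.
Maximizing over 17, 2, 18, Column chooses R. Subgame-perfect outcome: (B, R) with payoffs (11, 18).
For the simultaneous game, intersect best replies.
Player I's best replies: L→T; C→B; R→B.
Column's best replies: T→L; B→L.
The unique mutual best reply is (T, L), giving (17, 17).
Sequential outcome (B, R) differs from the Nash profile (T, L).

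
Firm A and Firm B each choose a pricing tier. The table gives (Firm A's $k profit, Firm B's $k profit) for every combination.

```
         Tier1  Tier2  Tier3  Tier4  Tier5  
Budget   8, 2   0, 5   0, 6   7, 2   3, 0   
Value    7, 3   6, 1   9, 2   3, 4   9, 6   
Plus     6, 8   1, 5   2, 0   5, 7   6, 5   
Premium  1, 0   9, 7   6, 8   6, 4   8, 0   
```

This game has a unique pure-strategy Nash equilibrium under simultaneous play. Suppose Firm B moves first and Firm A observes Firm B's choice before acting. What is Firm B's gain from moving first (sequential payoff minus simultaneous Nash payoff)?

Backward induction with Firm B moving first.
- Tier1: BR = Budget, leader payoff 2.
- Tier2: BR = Premium, leader payoff 7.
- Tier3: BR = Value, leader payoff 2.
- Tier4: BR = Budget, leader payoff 2.
- Tier5: BR = Value, leader payoff 6.
Maximizing over 2, 7, 2, 2, 6, Firm B chooses Tier2. Subgame-perfect outcome: (Premium, Tier2) with payoffs (9, 7).
Now find the simultaneous Nash equilibrium.
Firm A's best replies: Tier1→Budget; Tier2→Premium; Tier3→Value; Tier4→Budget; Tier5→Value.
Firm B's best replies: Budget→Tier3; Value→Tier5; Plus→Tier1; Premium→Tier3.
Only (Value, Tier5) has each player best-responding; Nash payoffs (9, 6).
Firm B's commitment gain: 7 − 6 = 1.

1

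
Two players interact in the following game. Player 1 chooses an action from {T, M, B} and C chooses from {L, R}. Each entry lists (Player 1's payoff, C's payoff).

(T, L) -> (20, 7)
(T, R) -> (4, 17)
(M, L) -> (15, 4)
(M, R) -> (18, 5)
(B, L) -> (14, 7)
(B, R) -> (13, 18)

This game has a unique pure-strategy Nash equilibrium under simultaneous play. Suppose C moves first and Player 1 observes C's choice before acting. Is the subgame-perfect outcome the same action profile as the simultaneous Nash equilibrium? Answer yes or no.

no

Player 1 best-responds to each possible C move:
- L: BR = T, leader payoff 7.
- R: BR = M, leader payoff 5.
Maximizing over 7, 5, C chooses L. Subgame-perfect outcome: (T, L) with payoffs (20, 7).
Under simultaneous play:
Player 1's best replies: L→T; R→M.
C's best replies: T→R; M→R; B→R.
The unique mutual best reply is (M, R), giving (18, 5).
Sequential outcome (T, L) differs from the Nash profile (M, R).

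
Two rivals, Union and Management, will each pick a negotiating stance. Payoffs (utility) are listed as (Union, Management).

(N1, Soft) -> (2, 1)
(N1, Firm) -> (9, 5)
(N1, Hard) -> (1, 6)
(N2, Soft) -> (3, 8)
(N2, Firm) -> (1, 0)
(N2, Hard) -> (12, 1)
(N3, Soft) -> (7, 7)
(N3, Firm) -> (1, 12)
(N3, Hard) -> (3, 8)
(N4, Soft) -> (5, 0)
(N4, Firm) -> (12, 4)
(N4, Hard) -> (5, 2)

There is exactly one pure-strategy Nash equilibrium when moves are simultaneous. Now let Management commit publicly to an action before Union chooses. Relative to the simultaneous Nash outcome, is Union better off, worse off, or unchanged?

worse off

Solve by backward induction (Management leads).
- Soft: Union compares 2, 3, 7, 5 and picks N3; Management would get 7.
- Firm: Union compares 9, 1, 1, 12 and picks N4; Management would get 4.
- Hard: Union compares 1, 12, 3, 5 and picks N2; Management would get 1.
Maximizing over 7, 4, 1, Management chooses Soft. Subgame-perfect outcome: (N3, Soft) with payoffs (7, 7).
For the simultaneous game, intersect best replies.
Union's best replies: Soft→N3; Firm→N4; Hard→N2.
Management's best replies: N1→Hard; N2→Soft; N3→Firm; N4→Firm.
Only (N4, Firm) has each player best-responding; Nash payoffs (12, 4).
Union earns 7 sequentially versus 12 at the Nash outcome: worse off.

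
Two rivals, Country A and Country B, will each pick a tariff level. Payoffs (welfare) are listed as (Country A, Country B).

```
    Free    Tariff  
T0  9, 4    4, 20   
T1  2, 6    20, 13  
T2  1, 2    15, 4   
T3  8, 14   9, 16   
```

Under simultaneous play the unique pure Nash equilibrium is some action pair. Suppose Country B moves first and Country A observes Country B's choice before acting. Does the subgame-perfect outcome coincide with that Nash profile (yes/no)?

yes

Country A best-responds to each possible Country B move:
- Free → Country A plays T0 (best of 9, 2, 1, 8); Country B gets 4.
- Tariff → Country A plays T1 (best of 4, 20, 15, 9); Country B gets 13.
Maximizing over 4, 13, Country B chooses Tariff. Subgame-perfect outcome: (T1, Tariff) with payoffs (20, 13).
Under simultaneous play:
Country A's best replies: Free→T0; Tariff→T1.
Country B's best replies: T0→Tariff; T1→Tariff; T2→Tariff; T3→Tariff.
Only (T1, Tariff) has each player best-responding; Nash payoffs (20, 13).
Sequential outcome (T1, Tariff) coincides with the Nash profile (T1, Tariff).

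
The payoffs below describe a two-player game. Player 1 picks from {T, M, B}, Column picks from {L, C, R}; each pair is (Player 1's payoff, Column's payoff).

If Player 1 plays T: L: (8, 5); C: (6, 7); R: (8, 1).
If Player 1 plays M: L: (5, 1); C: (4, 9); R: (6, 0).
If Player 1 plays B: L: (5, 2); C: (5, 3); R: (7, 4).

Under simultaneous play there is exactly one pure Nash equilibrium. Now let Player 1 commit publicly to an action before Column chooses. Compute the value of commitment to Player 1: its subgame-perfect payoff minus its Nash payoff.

1

Solve by backward induction (Player 1 leads).
- T: BR = C, leader payoff 6.
- M: BR = C, leader payoff 4.
- B: BR = R, leader payoff 7.
Among 6, 4, 7, the best is 7 at B. Subgame-perfect outcome: (B, R) with payoffs (7, 4).
Now find the simultaneous Nash equilibrium.
Player 1's best replies: L→T; C→T; R→T.
Column's best replies: T→C; M→C; B→R.
The unique mutual best reply is (T, C), giving (6, 7).
Player 1's commitment gain: 7 − 6 = 1.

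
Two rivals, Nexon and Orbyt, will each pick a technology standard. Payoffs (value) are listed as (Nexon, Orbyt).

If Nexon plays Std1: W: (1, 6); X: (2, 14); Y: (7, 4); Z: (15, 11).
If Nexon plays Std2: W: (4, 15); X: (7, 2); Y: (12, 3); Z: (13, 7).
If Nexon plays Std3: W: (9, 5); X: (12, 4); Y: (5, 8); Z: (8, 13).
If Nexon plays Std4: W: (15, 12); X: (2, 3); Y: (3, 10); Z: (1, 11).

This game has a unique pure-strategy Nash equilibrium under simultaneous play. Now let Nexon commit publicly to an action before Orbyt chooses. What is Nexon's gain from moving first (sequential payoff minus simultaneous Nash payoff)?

Orbyt best-responds to each possible Nexon move:
- Std1: Orbyt compares 6, 14, 4, 11 and picks X; Nexon would get 2.
- Std2: Orbyt compares 15, 2, 3, 7 and picks W; Nexon would get 4.
- Std3: Orbyt compares 5, 4, 8, 13 and picks Z; Nexon would get 8.
- Std4: Orbyt compares 12, 3, 10, 11 and picks W; Nexon would get 15.
Among 2, 4, 8, 15, the best is 15 at Std4. Subgame-perfect outcome: (Std4, W) with payoffs (15, 12).
Now find the simultaneous Nash equilibrium.
Nexon's best replies: W→Std4; X→Std3; Y→Std2; Z→Std1.
Orbyt's best replies: Std1→X; Std2→W; Std3→Z; Std4→W.
The unique mutual best reply is (Std4, W), giving (15, 12).
Nexon's commitment gain: 15 − 15 = 0.

0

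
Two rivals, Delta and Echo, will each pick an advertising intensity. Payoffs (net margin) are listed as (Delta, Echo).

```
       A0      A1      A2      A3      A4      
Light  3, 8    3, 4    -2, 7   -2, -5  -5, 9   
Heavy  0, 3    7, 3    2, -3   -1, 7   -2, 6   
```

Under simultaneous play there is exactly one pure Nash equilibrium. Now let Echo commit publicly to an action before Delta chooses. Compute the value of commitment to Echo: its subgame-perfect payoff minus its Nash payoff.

1

Backward induction with Echo moving first.
- A0 → Delta plays Light (best of 3, 0); Echo gets 8.
- A1 → Delta plays Heavy (best of 3, 7); Echo gets 3.
- A2 → Delta plays Heavy (best of -2, 2); Echo gets -3.
- A3 → Delta plays Heavy (best of -2, -1); Echo gets 7.
- A4 → Delta plays Heavy (best of -5, -2); Echo gets 6.
Among 8, 3, -3, 7, 6, the best is 8 at A0. Subgame-perfect outcome: (Light, A0) with payoffs (3, 8).
For the simultaneous game, intersect best replies.
Delta's best replies: A0→Light; A1→Heavy; A2→Heavy; A3→Heavy; A4→Heavy.
Echo's best replies: Light→A4; Heavy→A3.
The unique mutual best reply is (Heavy, A3), giving (-1, 7).
Echo's commitment gain: 8 − 7 = 1.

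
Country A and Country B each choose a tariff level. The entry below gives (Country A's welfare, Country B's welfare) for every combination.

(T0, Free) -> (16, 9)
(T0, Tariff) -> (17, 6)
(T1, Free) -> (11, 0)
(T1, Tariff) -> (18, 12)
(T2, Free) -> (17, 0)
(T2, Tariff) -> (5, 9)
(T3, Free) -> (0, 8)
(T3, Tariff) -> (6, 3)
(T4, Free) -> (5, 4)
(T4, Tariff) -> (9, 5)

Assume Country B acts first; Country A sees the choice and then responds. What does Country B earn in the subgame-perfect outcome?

12

Country A best-responds to each possible Country B move:
- Free: BR = T2, leader payoff 0.
- Tariff: BR = T1, leader payoff 12.
Country B's induced payoffs are 0, 12, so Country B commits to Tariff. Subgame-perfect outcome: (T1, Tariff) with payoffs (18, 12).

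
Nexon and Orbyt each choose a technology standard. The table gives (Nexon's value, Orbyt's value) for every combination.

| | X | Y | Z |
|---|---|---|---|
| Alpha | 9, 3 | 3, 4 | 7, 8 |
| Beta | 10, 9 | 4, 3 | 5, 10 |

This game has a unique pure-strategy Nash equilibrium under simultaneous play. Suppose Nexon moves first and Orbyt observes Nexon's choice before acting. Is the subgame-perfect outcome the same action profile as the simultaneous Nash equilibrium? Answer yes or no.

Orbyt best-responds to each possible Nexon move:
- Alpha: BR = Z, leader payoff 7.
- Beta: BR = Z, leader payoff 5.
Nexon's induced payoffs are 7, 5, so Nexon commits to Alpha. Subgame-perfect outcome: (Alpha, Z) with payoffs (7, 8).
For the simultaneous game, intersect best replies.
Nexon's best replies: X→Beta; Y→Beta; Z→Alpha.
Orbyt's best replies: Alpha→Z; Beta→Z.
Only (Alpha, Z) has each player best-responding; Nash payoffs (7, 8).
Sequential outcome (Alpha, Z) coincides with the Nash profile (Alpha, Z).

yes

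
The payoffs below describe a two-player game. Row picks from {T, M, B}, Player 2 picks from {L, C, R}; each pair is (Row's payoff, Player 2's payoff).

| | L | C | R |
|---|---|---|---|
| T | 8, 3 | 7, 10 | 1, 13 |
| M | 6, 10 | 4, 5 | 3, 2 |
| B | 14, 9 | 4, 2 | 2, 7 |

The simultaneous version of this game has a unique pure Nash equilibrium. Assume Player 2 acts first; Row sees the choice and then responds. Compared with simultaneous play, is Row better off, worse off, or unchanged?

Row best-responds to each possible Player 2 move:
- L: Row compares 8, 6, 14 and picks B; Player 2 would get 9.
- C: Row compares 7, 4, 4 and picks T; Player 2 would get 10.
- R: Row compares 1, 3, 2 and picks M; Player 2 would get 2.
Among 9, 10, 2, the best is 10 at C. Subgame-perfect outcome: (T, C) with payoffs (7, 10).
Under simultaneous play:
Row's best replies: L→B; C→T; R→M.
Player 2's best replies: T→R; M→L; B→L.
Only (B, L) has each player best-responding; Nash payoffs (14, 9).
Row earns 7 sequentially versus 14 at the Nash outcome: worse off.

worse off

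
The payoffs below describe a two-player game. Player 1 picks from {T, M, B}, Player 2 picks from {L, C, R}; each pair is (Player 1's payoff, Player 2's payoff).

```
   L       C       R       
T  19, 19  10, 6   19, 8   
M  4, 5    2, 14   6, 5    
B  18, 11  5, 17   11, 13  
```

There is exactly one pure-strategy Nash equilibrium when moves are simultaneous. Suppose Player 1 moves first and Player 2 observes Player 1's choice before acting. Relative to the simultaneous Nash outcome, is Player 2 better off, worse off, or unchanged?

Player 2 best-responds to each possible Player 1 move:
- T: BR = L, leader payoff 19.
- M: BR = C, leader payoff 2.
- B: BR = C, leader payoff 5.
Maximizing over 19, 2, 5, Player 1 chooses T. Subgame-perfect outcome: (T, L) with payoffs (19, 19).
Now find the simultaneous Nash equilibrium.
Player 1's best replies: L→T; C→T; R→T.
Player 2's best replies: T→L; M→C; B→C.
The unique mutual best reply is (T, L), giving (19, 19).
Player 2 earns 19 sequentially versus 19 at the Nash outcome: unchanged.

unchanged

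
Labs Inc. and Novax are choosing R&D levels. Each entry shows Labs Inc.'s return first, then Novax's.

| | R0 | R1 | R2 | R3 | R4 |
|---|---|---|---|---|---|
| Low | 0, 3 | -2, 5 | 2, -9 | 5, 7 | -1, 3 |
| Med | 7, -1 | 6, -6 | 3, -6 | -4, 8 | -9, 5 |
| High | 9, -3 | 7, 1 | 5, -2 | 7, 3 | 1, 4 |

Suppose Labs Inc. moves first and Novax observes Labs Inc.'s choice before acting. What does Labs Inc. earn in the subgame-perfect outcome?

5

Solve by backward induction (Labs Inc. leads).
- Low: BR = R3, leader payoff 5.
- Med: BR = R3, leader payoff -4.
- High: BR = R4, leader payoff 1.
Among 5, -4, 1, the best is 5 at Low. Subgame-perfect outcome: (Low, R3) with payoffs (5, 7).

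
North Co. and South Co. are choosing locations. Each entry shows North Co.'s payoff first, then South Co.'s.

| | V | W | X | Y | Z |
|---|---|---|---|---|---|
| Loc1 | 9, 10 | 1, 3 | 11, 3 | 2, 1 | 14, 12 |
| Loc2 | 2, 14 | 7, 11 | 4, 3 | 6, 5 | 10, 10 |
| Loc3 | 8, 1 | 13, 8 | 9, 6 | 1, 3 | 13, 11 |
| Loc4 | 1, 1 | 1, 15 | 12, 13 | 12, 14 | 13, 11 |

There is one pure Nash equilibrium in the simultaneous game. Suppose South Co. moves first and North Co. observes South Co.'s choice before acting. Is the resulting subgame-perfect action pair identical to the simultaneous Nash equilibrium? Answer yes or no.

no

Work backward from North Co.'s decision.
- V: BR = Loc1, leader payoff 10.
- W: BR = Loc3, leader payoff 8.
- X: BR = Loc4, leader payoff 13.
- Y: BR = Loc4, leader payoff 14.
- Z: BR = Loc1, leader payoff 12.
Maximizing over 10, 8, 13, 14, 12, South Co. chooses Y. Subgame-perfect outcome: (Loc4, Y) with payoffs (12, 14).
Under simultaneous play:
North Co.'s best replies: V→Loc1; W→Loc3; X→Loc4; Y→Loc4; Z→Loc1.
South Co.'s best replies: Loc1→Z; Loc2→V; Loc3→Z; Loc4→W.
The unique mutual best reply is (Loc1, Z), giving (14, 12).
Sequential outcome (Loc4, Y) differs from the Nash profile (Loc1, Z).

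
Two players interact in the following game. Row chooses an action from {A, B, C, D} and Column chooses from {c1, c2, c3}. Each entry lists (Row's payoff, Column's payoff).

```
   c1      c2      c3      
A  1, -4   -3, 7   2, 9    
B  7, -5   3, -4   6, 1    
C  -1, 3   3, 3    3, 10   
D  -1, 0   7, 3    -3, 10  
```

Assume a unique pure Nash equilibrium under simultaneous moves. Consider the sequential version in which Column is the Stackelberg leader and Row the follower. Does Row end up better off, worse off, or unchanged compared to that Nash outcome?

Backward induction with Column moving first.
- c1 → Row plays B (best of 1, 7, -1, -1); Column gets -5.
- c2 → Row plays D (best of -3, 3, 3, 7); Column gets 3.
- c3 → Row plays B (best of 2, 6, 3, -3); Column gets 1.
Among -5, 3, 1, the best is 3 at c2. Subgame-perfect outcome: (D, c2) with payoffs (7, 3).
Now find the simultaneous Nash equilibrium.
Row's best replies: c1→B; c2→D; c3→B.
Column's best replies: A→c3; B→c3; C→c3; D→c3.
The unique mutual best reply is (B, c3), giving (6, 1).
Row earns 7 sequentially versus 6 at the Nash outcome: better off.

better off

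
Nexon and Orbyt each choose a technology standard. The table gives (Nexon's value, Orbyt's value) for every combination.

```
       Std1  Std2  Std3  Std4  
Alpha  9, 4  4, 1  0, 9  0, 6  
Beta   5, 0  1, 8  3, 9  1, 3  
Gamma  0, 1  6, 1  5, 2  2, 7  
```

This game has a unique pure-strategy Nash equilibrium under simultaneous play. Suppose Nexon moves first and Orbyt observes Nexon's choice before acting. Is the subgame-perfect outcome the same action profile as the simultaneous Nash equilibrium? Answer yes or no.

no

Orbyt best-responds to each possible Nexon move:
- Alpha: BR = Std3, leader payoff 0.
- Beta: BR = Std3, leader payoff 3.
- Gamma: BR = Std4, leader payoff 2.
Among 0, 3, 2, the best is 3 at Beta. Subgame-perfect outcome: (Beta, Std3) with payoffs (3, 9).
Now find the simultaneous Nash equilibrium.
Nexon's best replies: Std1→Alpha; Std2→Gamma; Std3→Gamma; Std4→Gamma.
Orbyt's best replies: Alpha→Std3; Beta→Std3; Gamma→Std4.
Only (Gamma, Std4) has each player best-responding; Nash payoffs (2, 7).
Sequential outcome (Beta, Std3) differs from the Nash profile (Gamma, Std4).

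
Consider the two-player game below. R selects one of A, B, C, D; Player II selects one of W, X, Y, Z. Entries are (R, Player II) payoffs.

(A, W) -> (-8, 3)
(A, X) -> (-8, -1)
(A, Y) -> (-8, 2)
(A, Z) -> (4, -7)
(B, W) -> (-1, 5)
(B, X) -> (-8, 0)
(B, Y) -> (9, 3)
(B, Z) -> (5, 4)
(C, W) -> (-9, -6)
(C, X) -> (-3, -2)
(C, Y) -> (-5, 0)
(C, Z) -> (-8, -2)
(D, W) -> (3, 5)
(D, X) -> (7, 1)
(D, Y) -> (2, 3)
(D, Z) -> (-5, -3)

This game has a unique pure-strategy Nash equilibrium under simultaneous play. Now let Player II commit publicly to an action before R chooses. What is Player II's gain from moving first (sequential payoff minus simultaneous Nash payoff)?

0

Backward induction with Player II moving first.
- W → R plays D (best of -8, -1, -9, 3); Player II gets 5.
- X → R plays D (best of -8, -8, -3, 7); Player II gets 1.
- Y → R plays B (best of -8, 9, -5, 2); Player II gets 3.
- Z → R plays B (best of 4, 5, -8, -5); Player II gets 4.
Player II's induced payoffs are 5, 1, 3, 4, so Player II commits to W. Subgame-perfect outcome: (D, W) with payoffs (3, 5).
Now find the simultaneous Nash equilibrium.
R's best replies: W→D; X→D; Y→B; Z→B.
Player II's best replies: A→W; B→W; C→Y; D→W.
The unique mutual best reply is (D, W), giving (3, 5).
Player II's commitment gain: 5 − 5 = 0.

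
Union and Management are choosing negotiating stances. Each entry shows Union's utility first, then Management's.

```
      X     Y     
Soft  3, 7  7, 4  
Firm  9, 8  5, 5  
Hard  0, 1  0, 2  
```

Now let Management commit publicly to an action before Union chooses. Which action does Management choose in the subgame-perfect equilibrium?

X

Backward induction with Management moving first.
- X: Union compares 3, 9, 0 and picks Firm; Management would get 8.
- Y: Union compares 7, 5, 0 and picks Soft; Management would get 4.
Among 8, 4, the best is 8 at X. Subgame-perfect outcome: (Firm, X) with payoffs (9, 8).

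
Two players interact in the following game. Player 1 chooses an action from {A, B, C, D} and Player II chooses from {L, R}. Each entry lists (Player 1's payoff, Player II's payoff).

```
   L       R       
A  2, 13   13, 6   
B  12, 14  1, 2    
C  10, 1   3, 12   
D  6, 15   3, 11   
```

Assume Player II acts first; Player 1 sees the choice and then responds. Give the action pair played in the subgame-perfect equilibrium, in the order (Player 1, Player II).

Backward induction with Player II moving first.
- L: Player 1 compares 2, 12, 10, 6 and picks B; Player II would get 14.
- R: Player 1 compares 13, 1, 3, 3 and picks A; Player II would get 6.
Player II's induced payoffs are 14, 6, so Player II commits to L. Subgame-perfect outcome: (B, L) with payoffs (12, 14).

(B, L)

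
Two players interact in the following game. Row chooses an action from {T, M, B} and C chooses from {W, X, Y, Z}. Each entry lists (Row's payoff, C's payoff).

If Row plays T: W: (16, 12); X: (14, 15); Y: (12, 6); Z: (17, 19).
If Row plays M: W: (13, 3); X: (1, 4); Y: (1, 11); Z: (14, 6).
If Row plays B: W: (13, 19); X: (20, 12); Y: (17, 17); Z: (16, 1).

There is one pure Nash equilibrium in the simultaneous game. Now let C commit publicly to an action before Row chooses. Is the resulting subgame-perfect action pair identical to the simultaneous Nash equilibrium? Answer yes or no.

Backward induction with C moving first.
- W → Row plays T (best of 16, 13, 13); C gets 12.
- X → Row plays B (best of 14, 1, 20); C gets 12.
- Y → Row plays B (best of 12, 1, 17); C gets 17.
- Z → Row plays T (best of 17, 14, 16); C gets 19.
C's induced payoffs are 12, 12, 17, 19, so C commits to Z. Subgame-perfect outcome: (T, Z) with payoffs (17, 19).
For the simultaneous game, intersect best replies.
Row's best replies: W→T; X→B; Y→B; Z→T.
C's best replies: T→Z; M→Y; B→W.
The unique mutual best reply is (T, Z), giving (17, 19).
Sequential outcome (T, Z) coincides with the Nash profile (T, Z).

yes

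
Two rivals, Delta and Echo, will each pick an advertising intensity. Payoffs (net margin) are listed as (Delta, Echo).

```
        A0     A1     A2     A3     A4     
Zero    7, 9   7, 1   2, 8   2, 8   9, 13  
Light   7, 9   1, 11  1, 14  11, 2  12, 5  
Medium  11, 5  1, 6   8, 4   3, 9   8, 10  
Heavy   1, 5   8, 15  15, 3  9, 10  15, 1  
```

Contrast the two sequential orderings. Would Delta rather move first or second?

If Delta leads: Echo's best replies are Zero→A4, Light→A2, Medium→A4, Heavy→A1; Delta's induced payoffs 9, 1, 8, 8; outcome (Zero, A4), payoffs (9, 13).
If Echo leads: Delta's best replies are A0→Medium, A1→Heavy, A2→Heavy, A3→Light, A4→Heavy; Echo's induced payoffs 5, 15, 3, 2, 1; outcome (Heavy, A1), payoffs (8, 15).
Delta gets 9 moving first and 8 moving second, so Delta prefers to move first.

first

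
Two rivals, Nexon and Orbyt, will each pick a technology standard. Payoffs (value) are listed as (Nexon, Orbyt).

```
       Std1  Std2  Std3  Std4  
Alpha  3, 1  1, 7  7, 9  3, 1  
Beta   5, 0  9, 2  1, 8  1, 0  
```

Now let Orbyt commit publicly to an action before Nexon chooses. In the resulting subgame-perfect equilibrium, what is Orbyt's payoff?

9

Nexon best-responds to each possible Orbyt move:
- Std1: BR = Beta, leader payoff 0.
- Std2: BR = Beta, leader payoff 2.
- Std3: BR = Alpha, leader payoff 9.
- Std4: BR = Alpha, leader payoff 1.
Among 0, 2, 9, 1, the best is 9 at Std3. Subgame-perfect outcome: (Alpha, Std3) with payoffs (7, 9).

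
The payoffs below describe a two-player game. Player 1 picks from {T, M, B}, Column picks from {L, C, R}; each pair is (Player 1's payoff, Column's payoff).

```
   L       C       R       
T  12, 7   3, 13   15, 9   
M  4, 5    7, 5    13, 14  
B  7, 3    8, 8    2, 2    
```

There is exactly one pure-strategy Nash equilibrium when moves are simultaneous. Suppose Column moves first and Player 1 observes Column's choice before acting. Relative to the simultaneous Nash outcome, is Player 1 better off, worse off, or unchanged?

better off

Backward induction with Column moving first.
- L: Player 1 compares 12, 4, 7 and picks T; Column would get 7.
- C: Player 1 compares 3, 7, 8 and picks B; Column would get 8.
- R: Player 1 compares 15, 13, 2 and picks T; Column would get 9.
Maximizing over 7, 8, 9, Column chooses R. Subgame-perfect outcome: (T, R) with payoffs (15, 9).
For the simultaneous game, intersect best replies.
Player 1's best replies: L→T; C→B; R→T.
Column's best replies: T→C; M→R; B→C.
Only (B, C) has each player best-responding; Nash payoffs (8, 8).
Player 1 earns 15 sequentially versus 8 at the Nash outcome: better off.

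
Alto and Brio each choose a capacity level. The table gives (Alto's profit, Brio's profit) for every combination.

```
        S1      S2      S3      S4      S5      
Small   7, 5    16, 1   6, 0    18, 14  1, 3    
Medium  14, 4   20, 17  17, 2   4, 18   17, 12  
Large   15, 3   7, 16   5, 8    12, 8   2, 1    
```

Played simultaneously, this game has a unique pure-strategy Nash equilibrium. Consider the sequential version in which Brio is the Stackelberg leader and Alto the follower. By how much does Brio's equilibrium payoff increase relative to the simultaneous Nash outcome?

3

Backward induction with Brio moving first.
- S1: Alto compares 7, 14, 15 and picks Large; Brio would get 3.
- S2: Alto compares 16, 20, 7 and picks Medium; Brio would get 17.
- S3: Alto compares 6, 17, 5 and picks Medium; Brio would get 2.
- S4: Alto compares 18, 4, 12 and picks Small; Brio would get 14.
- S5: Alto compares 1, 17, 2 and picks Medium; Brio would get 12.
Among 3, 17, 2, 14, 12, the best is 17 at S2. Subgame-perfect outcome: (Medium, S2) with payoffs (20, 17).
Now find the simultaneous Nash equilibrium.
Alto's best replies: S1→Large; S2→Medium; S3→Medium; S4→Small; S5→Medium.
Brio's best replies: Small→S4; Medium→S4; Large→S2.
Only (Small, S4) has each player best-responding; Nash payoffs (18, 14).
Brio's commitment gain: 17 − 14 = 3.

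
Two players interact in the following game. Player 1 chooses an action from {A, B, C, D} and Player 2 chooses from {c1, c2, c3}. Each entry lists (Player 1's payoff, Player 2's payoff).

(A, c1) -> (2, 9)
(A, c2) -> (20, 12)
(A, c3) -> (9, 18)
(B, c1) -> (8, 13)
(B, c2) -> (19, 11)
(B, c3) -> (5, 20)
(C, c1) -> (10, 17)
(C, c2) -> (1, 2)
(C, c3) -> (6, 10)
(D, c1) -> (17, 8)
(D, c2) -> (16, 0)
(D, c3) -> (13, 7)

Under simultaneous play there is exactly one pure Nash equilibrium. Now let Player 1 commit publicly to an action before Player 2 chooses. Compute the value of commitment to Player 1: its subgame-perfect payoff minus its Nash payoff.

Solve by backward induction (Player 1 leads).
- A → Player 2 plays c3 (best of 9, 12, 18); Player 1 gets 9.
- B → Player 2 plays c3 (best of 13, 11, 20); Player 1 gets 5.
- C → Player 2 plays c1 (best of 17, 2, 10); Player 1 gets 10.
- D → Player 2 plays c1 (best of 8, 0, 7); Player 1 gets 17.
Maximizing over 9, 5, 10, 17, Player 1 chooses D. Subgame-perfect outcome: (D, c1) with payoffs (17, 8).
For the simultaneous game, intersect best replies.
Player 1's best replies: c1→D; c2→A; c3→D.
Player 2's best replies: A→c3; B→c3; C→c1; D→c1.
The unique mutual best reply is (D, c1), giving (17, 8).
Player 1's commitment gain: 17 − 17 = 0.

0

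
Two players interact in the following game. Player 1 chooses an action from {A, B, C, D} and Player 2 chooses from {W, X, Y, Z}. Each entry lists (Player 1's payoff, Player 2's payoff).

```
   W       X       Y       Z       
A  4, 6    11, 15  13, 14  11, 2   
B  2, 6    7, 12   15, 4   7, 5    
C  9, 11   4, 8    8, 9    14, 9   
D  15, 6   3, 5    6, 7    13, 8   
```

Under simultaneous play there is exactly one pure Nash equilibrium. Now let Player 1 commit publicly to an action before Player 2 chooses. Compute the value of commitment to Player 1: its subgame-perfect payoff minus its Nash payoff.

Work backward from Player 2's decision.
- A → Player 2 plays X (best of 6, 15, 14, 2); Player 1 gets 11.
- B → Player 2 plays X (best of 6, 12, 4, 5); Player 1 gets 7.
- C → Player 2 plays W (best of 11, 8, 9, 9); Player 1 gets 9.
- D → Player 2 plays Z (best of 6, 5, 7, 8); Player 1 gets 13.
Player 1's induced payoffs are 11, 7, 9, 13, so Player 1 commits to D. Subgame-perfect outcome: (D, Z) with payoffs (13, 8).
Now find the simultaneous Nash equilibrium.
Player 1's best replies: W→D; X→A; Y→B; Z→C.
Player 2's best replies: A→X; B→X; C→W; D→Z.
Only (A, X) has each player best-responding; Nash payoffs (11, 15).
Player 1's commitment gain: 13 − 11 = 2.

2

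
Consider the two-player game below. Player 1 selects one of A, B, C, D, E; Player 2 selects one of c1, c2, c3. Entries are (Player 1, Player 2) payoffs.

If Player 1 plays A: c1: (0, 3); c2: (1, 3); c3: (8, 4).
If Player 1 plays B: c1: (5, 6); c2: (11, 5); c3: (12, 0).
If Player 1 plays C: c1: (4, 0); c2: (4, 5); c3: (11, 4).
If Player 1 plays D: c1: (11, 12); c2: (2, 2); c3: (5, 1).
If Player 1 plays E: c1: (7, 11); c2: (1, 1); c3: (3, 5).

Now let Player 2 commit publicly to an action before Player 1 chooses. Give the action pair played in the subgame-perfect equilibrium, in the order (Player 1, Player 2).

(D, c1)

Work backward from Player 1's decision.
- c1: Player 1 compares 0, 5, 4, 11, 7 and picks D; Player 2 would get 12.
- c2: Player 1 compares 1, 11, 4, 2, 1 and picks B; Player 2 would get 5.
- c3: Player 1 compares 8, 12, 11, 5, 3 and picks B; Player 2 would get 0.
Player 2's induced payoffs are 12, 5, 0, so Player 2 commits to c1. Subgame-perfect outcome: (D, c1) with payoffs (11, 12).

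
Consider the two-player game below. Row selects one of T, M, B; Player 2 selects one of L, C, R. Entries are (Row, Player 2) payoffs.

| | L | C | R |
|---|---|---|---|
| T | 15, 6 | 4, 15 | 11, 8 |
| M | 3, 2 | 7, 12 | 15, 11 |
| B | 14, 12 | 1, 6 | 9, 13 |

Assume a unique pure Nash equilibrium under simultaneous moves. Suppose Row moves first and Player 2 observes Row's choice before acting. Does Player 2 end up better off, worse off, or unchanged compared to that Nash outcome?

better off

Player 2 best-responds to each possible Row move:
- T: Player 2 compares 6, 15, 8 and picks C; Row would get 4.
- M: Player 2 compares 2, 12, 11 and picks C; Row would get 7.
- B: Player 2 compares 12, 6, 13 and picks R; Row would get 9.
Row's induced payoffs are 4, 7, 9, so Row commits to B. Subgame-perfect outcome: (B, R) with payoffs (9, 13).
Under simultaneous play:
Row's best replies: L→T; C→M; R→M.
Player 2's best replies: T→C; M→C; B→R.
Only (M, C) has each player best-responding; Nash payoffs (7, 12).
Player 2 earns 13 sequentially versus 12 at the Nash outcome: better off.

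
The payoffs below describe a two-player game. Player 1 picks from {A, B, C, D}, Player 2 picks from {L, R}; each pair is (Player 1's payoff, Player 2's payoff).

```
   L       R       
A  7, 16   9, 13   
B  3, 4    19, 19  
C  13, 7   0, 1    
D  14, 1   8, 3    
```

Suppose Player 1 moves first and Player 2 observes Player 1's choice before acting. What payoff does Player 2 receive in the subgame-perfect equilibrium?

Backward induction with Player 1 moving first.
- A → Player 2 plays L (best of 16, 13); Player 1 gets 7.
- B → Player 2 plays R (best of 4, 19); Player 1 gets 19.
- C → Player 2 plays L (best of 7, 1); Player 1 gets 13.
- D → Player 2 plays R (best of 1, 3); Player 1 gets 8.
Maximizing over 7, 19, 13, 8, Player 1 chooses B. Subgame-perfect outcome: (B, R) with payoffs (19, 19).

19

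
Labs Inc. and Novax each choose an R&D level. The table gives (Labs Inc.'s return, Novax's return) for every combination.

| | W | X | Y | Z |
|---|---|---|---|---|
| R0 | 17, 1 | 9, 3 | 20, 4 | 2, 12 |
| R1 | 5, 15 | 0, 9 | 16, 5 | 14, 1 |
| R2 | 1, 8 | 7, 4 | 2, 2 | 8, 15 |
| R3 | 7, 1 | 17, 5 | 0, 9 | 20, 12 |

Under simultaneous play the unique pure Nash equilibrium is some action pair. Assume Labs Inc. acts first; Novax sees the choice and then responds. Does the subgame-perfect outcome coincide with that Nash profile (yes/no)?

Novax best-responds to each possible Labs Inc. move:
- R0: Novax compares 1, 3, 4, 12 and picks Z; Labs Inc. would get 2.
- R1: Novax compares 15, 9, 5, 1 and picks W; Labs Inc. would get 5.
- R2: Novax compares 8, 4, 2, 15 and picks Z; Labs Inc. would get 8.
- R3: Novax compares 1, 5, 9, 12 and picks Z; Labs Inc. would get 20.
Maximizing over 2, 5, 8, 20, Labs Inc. chooses R3. Subgame-perfect outcome: (R3, Z) with payoffs (20, 12).
Now find the simultaneous Nash equilibrium.
Labs Inc.'s best replies: W→R0; X→R3; Y→R0; Z→R3.
Novax's best replies: R0→Z; R1→W; R2→Z; R3→Z.
Only (R3, Z) has each player best-responding; Nash payoffs (20, 12).
Sequential outcome (R3, Z) coincides with the Nash profile (R3, Z).

yes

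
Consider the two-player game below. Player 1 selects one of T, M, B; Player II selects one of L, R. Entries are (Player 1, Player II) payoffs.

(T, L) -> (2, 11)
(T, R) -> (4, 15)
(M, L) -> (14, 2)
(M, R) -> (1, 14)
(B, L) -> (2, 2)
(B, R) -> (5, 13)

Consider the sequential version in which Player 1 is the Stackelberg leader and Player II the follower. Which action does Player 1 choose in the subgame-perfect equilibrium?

B

Backward induction with Player 1 moving first.
- T: BR = R, leader payoff 4.
- M: BR = R, leader payoff 1.
- B: BR = R, leader payoff 5.
Maximizing over 4, 1, 5, Player 1 chooses B. Subgame-perfect outcome: (B, R) with payoffs (5, 13).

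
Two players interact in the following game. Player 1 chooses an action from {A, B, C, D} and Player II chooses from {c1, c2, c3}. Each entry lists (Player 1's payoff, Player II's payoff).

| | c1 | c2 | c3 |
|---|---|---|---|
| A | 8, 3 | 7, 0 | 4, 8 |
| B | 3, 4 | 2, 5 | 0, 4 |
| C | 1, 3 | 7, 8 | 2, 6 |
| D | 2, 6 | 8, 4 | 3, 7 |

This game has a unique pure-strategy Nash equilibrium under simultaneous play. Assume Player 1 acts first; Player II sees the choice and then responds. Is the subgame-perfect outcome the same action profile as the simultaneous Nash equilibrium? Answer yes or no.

no

Solve by backward induction (Player 1 leads).
- A → Player II plays c3 (best of 3, 0, 8); Player 1 gets 4.
- B → Player II plays c2 (best of 4, 5, 4); Player 1 gets 2.
- C → Player II plays c2 (best of 3, 8, 6); Player 1 gets 7.
- D → Player II plays c3 (best of 6, 4, 7); Player 1 gets 3.
Player 1's induced payoffs are 4, 2, 7, 3, so Player 1 commits to C. Subgame-perfect outcome: (C, c2) with payoffs (7, 8).
Now find the simultaneous Nash equilibrium.
Player 1's best replies: c1→A; c2→D; c3→A.
Player II's best replies: A→c3; B→c2; C→c2; D→c3.
Only (A, c3) has each player best-responding; Nash payoffs (4, 8).
Sequential outcome (C, c2) differs from the Nash profile (A, c3).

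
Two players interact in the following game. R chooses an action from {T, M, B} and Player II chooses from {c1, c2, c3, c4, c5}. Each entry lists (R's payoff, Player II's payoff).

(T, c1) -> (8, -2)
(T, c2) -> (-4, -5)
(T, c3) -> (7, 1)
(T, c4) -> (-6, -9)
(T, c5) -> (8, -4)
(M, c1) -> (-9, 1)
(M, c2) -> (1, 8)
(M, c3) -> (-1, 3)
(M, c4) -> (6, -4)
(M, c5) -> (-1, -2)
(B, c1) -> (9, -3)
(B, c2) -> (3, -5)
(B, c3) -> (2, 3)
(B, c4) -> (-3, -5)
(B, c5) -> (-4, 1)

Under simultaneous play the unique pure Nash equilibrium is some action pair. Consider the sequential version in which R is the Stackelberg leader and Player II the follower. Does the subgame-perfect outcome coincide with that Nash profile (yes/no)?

Solve by backward induction (R leads).
- T: Player II compares -2, -5, 1, -9, -4 and picks c3; R would get 7.
- M: Player II compares 1, 8, 3, -4, -2 and picks c2; R would get 1.
- B: Player II compares -3, -5, 3, -5, 1 and picks c3; R would get 2.
Among 7, 1, 2, the best is 7 at T. Subgame-perfect outcome: (T, c3) with payoffs (7, 1).
For the simultaneous game, intersect best replies.
R's best replies: c1→B; c2→B; c3→T; c4→M; c5→T.
Player II's best replies: T→c3; M→c2; B→c3.
The unique mutual best reply is (T, c3), giving (7, 1).
Sequential outcome (T, c3) coincides with the Nash profile (T, c3).

yes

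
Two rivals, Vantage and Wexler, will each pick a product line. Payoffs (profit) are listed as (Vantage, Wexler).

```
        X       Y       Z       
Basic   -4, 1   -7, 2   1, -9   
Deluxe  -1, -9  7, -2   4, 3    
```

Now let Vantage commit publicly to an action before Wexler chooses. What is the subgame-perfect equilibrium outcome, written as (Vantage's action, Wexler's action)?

Backward induction with Vantage moving first.
- Basic: Wexler compares 1, 2, -9 and picks Y; Vantage would get -7.
- Deluxe: Wexler compares -9, -2, 3 and picks Z; Vantage would get 4.
Vantage's induced payoffs are -7, 4, so Vantage commits to Deluxe. Subgame-perfect outcome: (Deluxe, Z) with payoffs (4, 3).

(Deluxe, Z)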